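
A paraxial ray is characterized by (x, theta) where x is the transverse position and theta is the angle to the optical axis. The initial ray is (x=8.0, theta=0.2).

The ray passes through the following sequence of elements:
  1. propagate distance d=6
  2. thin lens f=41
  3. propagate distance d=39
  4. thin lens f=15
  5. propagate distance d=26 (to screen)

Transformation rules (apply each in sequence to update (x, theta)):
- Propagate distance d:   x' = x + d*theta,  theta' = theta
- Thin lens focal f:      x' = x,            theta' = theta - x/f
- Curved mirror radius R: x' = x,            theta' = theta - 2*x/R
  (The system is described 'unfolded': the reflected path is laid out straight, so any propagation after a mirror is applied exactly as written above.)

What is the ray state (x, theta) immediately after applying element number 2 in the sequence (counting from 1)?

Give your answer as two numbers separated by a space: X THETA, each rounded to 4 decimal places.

Answer: 9.2000 -0.0244

Derivation:
Initial: x=8.0000 theta=0.2000
After 1 (propagate distance d=6): x=9.2000 theta=0.2000
After 2 (thin lens f=41): x=9.2000 theta=-1/41 (≈-0.0244)
Rounded to 4 decimal places: x = 9.2000, theta = -0.0244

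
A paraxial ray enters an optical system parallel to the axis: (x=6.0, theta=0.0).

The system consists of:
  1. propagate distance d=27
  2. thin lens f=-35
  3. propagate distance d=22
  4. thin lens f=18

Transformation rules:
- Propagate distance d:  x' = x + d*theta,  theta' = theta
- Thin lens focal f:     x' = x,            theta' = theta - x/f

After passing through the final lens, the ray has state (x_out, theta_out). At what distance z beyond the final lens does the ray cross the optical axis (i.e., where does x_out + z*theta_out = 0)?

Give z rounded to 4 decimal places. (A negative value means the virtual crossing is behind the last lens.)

Answer: 26.3077

Derivation:
Initial: x=6.0000 theta=0.0000
After 1 (propagate distance d=27): x=6.0000 theta=0.0000
After 2 (thin lens f=-35): x=6.0000 theta=6/35 (≈0.1714)
After 3 (propagate distance d=22): x=342/35 (≈9.7714) theta=6/35 (≈0.1714)
After 4 (thin lens f=18): x=342/35 (≈9.7714) theta=-13/35 (≈-0.3714)
z_focus = -x_out/theta_out = -(342/35)/(-13/35) = 342/13 ≈ 26.3077
Rounded to 4 decimal places: z = 26.3077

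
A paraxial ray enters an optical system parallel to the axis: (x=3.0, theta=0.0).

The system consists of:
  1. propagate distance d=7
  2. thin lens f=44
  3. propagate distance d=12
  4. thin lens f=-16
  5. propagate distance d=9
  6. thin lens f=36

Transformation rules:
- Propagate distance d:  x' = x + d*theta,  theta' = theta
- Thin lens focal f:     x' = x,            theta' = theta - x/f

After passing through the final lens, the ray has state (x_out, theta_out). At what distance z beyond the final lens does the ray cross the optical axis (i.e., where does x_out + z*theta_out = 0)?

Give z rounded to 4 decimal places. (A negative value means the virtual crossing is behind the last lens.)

Initial: x=3.0000 theta=0.0000
After 1 (propagate distance d=7): x=3.0000 theta=0.0000
After 2 (thin lens f=44): x=3.0000 theta=-3/44 (≈-0.0682)
After 3 (propagate distance d=12): x=24/11 (≈2.1818) theta=-3/44 (≈-0.0682)
After 4 (thin lens f=-16): x=24/11 (≈2.1818) theta=3/44 (≈0.0682)
After 5 (propagate distance d=9): x=123/44 (≈2.7955) theta=3/44 (≈0.0682)
After 6 (thin lens f=36): x=123/44 (≈2.7955) theta=-5/528 (≈-0.0095)
z_focus = -x_out/theta_out = -(123/44)/(-5/528) = 295.2000
Rounded to 4 decimal places: z = 295.2000

Answer: 295.2000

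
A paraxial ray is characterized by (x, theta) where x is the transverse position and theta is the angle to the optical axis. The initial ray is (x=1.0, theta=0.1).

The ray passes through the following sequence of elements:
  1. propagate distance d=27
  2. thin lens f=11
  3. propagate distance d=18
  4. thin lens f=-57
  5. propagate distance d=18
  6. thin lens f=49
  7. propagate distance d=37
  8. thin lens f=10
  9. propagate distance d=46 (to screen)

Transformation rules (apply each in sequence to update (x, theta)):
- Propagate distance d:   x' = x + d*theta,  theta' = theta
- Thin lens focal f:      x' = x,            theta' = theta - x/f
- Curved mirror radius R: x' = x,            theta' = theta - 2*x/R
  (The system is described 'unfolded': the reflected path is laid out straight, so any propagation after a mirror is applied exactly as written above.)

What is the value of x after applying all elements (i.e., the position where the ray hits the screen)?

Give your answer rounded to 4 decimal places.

Answer: 30.5326

Derivation:
Initial: x=1.0000 theta=0.1000
After 1 (propagate distance d=27): x=3.7000 theta=0.1000
After 2 (thin lens f=11): x=3.7000 theta=-13/55 (≈-0.2364)
After 3 (propagate distance d=18): x=-61/110 (≈-0.5545) theta=-13/55 (≈-0.2364)
After 4 (thin lens f=-57): x=-61/110 (≈-0.5545) theta=-1543/6270 (≈-0.2461)
After 5 (propagate distance d=18): x=-947/190 (≈-4.9842) theta=-1543/6270 (≈-0.2461)
After 6 (thin lens f=49): x=-947/190 (≈-4.9842) theta=-22178/153615 (≈-0.1444)
After 7 (propagate distance d=37): x=-3172471/307230 (≈-10.3260) theta=-22178/153615 (≈-0.1444)
After 8 (thin lens f=10): x=-3172471/307230 (≈-10.3260) theta=909637/1024100 (≈0.8882)
After 9 (propagate distance d=46 (to screen)): x=23451299/768075 (≈30.5326) theta=909637/1024100 (≈0.8882)
Rounded to 4 decimal places: x = 30.5326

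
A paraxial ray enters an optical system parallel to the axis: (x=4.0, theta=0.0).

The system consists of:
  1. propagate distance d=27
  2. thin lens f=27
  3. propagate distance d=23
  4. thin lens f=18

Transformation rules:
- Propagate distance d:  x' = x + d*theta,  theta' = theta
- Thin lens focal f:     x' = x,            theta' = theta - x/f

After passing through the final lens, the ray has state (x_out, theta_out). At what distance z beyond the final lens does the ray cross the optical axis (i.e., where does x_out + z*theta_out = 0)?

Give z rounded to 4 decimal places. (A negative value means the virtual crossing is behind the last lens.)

Initial: x=4.0000 theta=0.0000
After 1 (propagate distance d=27): x=4.0000 theta=0.0000
After 2 (thin lens f=27): x=4.0000 theta=-4/27 (≈-0.1481)
After 3 (propagate distance d=23): x=16/27 (≈0.5926) theta=-4/27 (≈-0.1481)
After 4 (thin lens f=18): x=16/27 (≈0.5926) theta=-44/243 (≈-0.1811)
z_focus = -x_out/theta_out = -(16/27)/(-44/243) = 36/11 ≈ 3.2727
Rounded to 4 decimal places: z = 3.2727

Answer: 3.2727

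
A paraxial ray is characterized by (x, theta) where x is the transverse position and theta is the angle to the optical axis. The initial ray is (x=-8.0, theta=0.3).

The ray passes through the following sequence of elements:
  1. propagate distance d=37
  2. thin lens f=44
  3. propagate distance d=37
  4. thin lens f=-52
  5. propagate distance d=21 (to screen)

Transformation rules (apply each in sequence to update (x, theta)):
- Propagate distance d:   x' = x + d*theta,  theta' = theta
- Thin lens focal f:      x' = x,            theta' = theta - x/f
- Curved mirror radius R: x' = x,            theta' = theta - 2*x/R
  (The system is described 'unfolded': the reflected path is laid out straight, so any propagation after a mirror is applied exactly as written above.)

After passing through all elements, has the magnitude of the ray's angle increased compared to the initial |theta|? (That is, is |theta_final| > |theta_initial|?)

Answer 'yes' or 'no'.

Answer: yes

Derivation:
Initial: x=-8.0000 theta=0.3000
After 1 (propagate distance d=37): x=3.1000 theta=0.3000
After 2 (thin lens f=44): x=3.1000 theta=101/440 (≈0.2295)
After 3 (propagate distance d=37): x=5101/440 (≈11.5932) theta=101/440 (≈0.2295)
After 4 (thin lens f=-52): x=5101/440 (≈11.5932) theta=10353/22880 (≈0.4525)
After 5 (propagate distance d=21 (to screen)): x=96533/4576 (≈21.0955) theta=10353/22880 (≈0.4525)
|theta_initial|=0.3000 |theta_final|=10353/22880 (≈0.4525) -> increased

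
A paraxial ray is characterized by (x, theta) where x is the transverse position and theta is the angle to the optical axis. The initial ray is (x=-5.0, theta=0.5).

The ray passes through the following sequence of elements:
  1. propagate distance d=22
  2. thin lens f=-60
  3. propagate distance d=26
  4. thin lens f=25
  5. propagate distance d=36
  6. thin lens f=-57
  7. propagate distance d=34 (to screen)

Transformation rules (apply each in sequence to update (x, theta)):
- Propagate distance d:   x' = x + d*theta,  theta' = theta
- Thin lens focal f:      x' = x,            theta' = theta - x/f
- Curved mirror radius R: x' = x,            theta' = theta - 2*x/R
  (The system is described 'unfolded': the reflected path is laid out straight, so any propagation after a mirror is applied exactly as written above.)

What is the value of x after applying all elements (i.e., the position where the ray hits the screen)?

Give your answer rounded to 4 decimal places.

Answer: 10.3352

Derivation:
Initial: x=-5.0000 theta=0.5000
After 1 (propagate distance d=22): x=6.0000 theta=0.5000
After 2 (thin lens f=-60): x=6.0000 theta=0.6000
After 3 (propagate distance d=26): x=21.6000 theta=0.6000
After 4 (thin lens f=25): x=21.6000 theta=-0.2640
After 5 (propagate distance d=36): x=12.0960 theta=-0.2640
After 6 (thin lens f=-57): x=12.0960 theta=-123/2375 (≈-0.0518)
After 7 (propagate distance d=34 (to screen)): x=24546/2375 (≈10.3352) theta=-123/2375 (≈-0.0518)
Rounded to 4 decimal places: x = 10.3352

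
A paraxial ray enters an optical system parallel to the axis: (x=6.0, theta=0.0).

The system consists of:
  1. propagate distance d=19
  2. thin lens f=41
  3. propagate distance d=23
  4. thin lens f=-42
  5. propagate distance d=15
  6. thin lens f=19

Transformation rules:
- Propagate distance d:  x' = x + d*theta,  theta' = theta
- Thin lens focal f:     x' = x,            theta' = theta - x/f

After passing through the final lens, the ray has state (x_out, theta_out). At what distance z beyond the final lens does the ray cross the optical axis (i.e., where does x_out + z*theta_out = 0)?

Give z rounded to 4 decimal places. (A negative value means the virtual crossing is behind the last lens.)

Answer: 8.8310

Derivation:
Initial: x=6.0000 theta=0.0000
After 1 (propagate distance d=19): x=6.0000 theta=0.0000
After 2 (thin lens f=41): x=6.0000 theta=-6/41 (≈-0.1463)
After 3 (propagate distance d=23): x=108/41 (≈2.6341) theta=-6/41 (≈-0.1463)
After 4 (thin lens f=-42): x=108/41 (≈2.6341) theta=-24/287 (≈-0.0836)
After 5 (propagate distance d=15): x=396/287 (≈1.3798) theta=-24/287 (≈-0.0836)
After 6 (thin lens f=19): x=396/287 (≈1.3798) theta=-852/5453 (≈-0.1562)
z_focus = -x_out/theta_out = -(396/287)/(-852/5453) = 627/71 ≈ 8.8310
Rounded to 4 decimal places: z = 8.8310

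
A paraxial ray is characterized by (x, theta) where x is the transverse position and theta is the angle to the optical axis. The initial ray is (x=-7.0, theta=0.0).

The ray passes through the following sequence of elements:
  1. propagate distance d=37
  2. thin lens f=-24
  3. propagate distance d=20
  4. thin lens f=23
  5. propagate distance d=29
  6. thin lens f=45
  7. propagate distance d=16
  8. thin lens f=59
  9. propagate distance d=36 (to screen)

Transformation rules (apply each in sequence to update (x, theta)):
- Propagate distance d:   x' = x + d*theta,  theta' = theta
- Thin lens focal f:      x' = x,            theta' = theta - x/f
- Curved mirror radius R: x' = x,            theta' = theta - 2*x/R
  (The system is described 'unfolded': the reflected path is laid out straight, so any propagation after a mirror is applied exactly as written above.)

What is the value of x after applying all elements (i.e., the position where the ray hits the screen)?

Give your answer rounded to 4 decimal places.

Initial: x=-7.0000 theta=0.0000
After 1 (propagate distance d=37): x=-7.0000 theta=0.0000
After 2 (thin lens f=-24): x=-7.0000 theta=-7/24 (≈-0.2917)
After 3 (propagate distance d=20): x=-77/6 (≈-12.8333) theta=-7/24 (≈-0.2917)
After 4 (thin lens f=23): x=-77/6 (≈-12.8333) theta=49/184 (≈0.2663)
After 5 (propagate distance d=29): x=-2821/552 (≈-5.1105) theta=49/184 (≈0.2663)
After 6 (thin lens f=45): x=-2821/552 (≈-5.1105) theta=2359/6210 (≈0.3799)
After 7 (propagate distance d=16): x=24031/24840 (≈0.9674) theta=2359/6210 (≈0.3799)
After 8 (thin lens f=59): x=24031/24840 (≈0.9674) theta=532693/1465560 (≈0.3635)
After 9 (propagate distance d=36 (to screen)): x=20594777/1465560 (≈14.0525) theta=532693/1465560 (≈0.3635)
Rounded to 4 decimal places: x = 14.0525

Answer: 14.0525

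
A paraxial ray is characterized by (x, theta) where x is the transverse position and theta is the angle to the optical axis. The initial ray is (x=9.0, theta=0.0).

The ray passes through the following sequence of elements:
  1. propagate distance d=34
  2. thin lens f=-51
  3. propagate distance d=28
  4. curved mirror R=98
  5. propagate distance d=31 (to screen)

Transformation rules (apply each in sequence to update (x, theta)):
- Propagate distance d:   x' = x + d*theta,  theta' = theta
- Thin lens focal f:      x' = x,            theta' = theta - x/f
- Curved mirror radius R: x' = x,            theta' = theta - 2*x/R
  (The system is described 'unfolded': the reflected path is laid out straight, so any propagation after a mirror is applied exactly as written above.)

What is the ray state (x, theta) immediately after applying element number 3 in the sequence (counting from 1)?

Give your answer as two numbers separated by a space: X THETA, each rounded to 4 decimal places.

Answer: 13.9412 0.1765

Derivation:
Initial: x=9.0000 theta=0.0000
After 1 (propagate distance d=34): x=9.0000 theta=0.0000
After 2 (thin lens f=-51): x=9.0000 theta=3/17 (≈0.1765)
After 3 (propagate distance d=28): x=237/17 (≈13.9412) theta=3/17 (≈0.1765)
Rounded to 4 decimal places: x = 13.9412, theta = 0.1765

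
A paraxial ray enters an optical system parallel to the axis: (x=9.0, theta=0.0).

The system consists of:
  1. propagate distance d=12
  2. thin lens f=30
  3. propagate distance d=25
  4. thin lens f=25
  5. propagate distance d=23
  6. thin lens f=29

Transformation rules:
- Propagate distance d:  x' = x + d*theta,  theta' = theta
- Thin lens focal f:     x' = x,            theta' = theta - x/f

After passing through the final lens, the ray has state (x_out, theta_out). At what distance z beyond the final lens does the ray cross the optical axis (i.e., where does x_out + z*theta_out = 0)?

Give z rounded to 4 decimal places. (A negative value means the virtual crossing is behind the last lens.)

Answer: -53.7213

Derivation:
Initial: x=9.0000 theta=0.0000
After 1 (propagate distance d=12): x=9.0000 theta=0.0000
After 2 (thin lens f=30): x=9.0000 theta=-0.3000
After 3 (propagate distance d=25): x=1.5000 theta=-0.3000
After 4 (thin lens f=25): x=1.5000 theta=-0.3600
After 5 (propagate distance d=23): x=-6.7800 theta=-0.3600
After 6 (thin lens f=29): x=-6.7800 theta=-183/1450 (≈-0.1262)
z_focus = -x_out/theta_out = -(-6.7800)/(-183/1450) = -3277/61 ≈ -53.7213
Rounded to 4 decimal places: z = -53.7213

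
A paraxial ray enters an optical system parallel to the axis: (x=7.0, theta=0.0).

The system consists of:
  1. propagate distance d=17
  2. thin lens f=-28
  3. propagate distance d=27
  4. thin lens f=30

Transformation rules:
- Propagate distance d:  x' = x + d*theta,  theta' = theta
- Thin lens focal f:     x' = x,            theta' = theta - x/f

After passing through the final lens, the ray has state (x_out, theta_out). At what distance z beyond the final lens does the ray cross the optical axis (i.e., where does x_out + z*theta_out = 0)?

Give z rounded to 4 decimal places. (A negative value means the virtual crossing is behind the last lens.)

Initial: x=7.0000 theta=0.0000
After 1 (propagate distance d=17): x=7.0000 theta=0.0000
After 2 (thin lens f=-28): x=7.0000 theta=0.2500
After 3 (propagate distance d=27): x=13.7500 theta=0.2500
After 4 (thin lens f=30): x=13.7500 theta=-5/24 (≈-0.2083)
z_focus = -x_out/theta_out = -(13.7500)/(-5/24) = 66.0000
Rounded to 4 decimal places: z = 66.0000

Answer: 66.0000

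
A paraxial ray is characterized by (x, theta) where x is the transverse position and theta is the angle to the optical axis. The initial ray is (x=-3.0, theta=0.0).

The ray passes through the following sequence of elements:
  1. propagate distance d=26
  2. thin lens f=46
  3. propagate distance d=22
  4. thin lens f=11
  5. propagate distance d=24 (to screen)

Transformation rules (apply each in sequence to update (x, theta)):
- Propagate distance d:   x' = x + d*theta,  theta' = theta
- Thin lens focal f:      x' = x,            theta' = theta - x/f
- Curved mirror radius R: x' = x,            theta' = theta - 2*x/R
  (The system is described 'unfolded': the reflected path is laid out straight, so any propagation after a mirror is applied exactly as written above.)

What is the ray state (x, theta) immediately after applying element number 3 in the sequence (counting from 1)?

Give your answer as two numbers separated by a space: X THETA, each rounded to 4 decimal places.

Initial: x=-3.0000 theta=0.0000
After 1 (propagate distance d=26): x=-3.0000 theta=0.0000
After 2 (thin lens f=46): x=-3.0000 theta=3/46 (≈0.0652)
After 3 (propagate distance d=22): x=-36/23 (≈-1.5652) theta=3/46 (≈0.0652)
Rounded to 4 decimal places: x = -1.5652, theta = 0.0652

Answer: -1.5652 0.0652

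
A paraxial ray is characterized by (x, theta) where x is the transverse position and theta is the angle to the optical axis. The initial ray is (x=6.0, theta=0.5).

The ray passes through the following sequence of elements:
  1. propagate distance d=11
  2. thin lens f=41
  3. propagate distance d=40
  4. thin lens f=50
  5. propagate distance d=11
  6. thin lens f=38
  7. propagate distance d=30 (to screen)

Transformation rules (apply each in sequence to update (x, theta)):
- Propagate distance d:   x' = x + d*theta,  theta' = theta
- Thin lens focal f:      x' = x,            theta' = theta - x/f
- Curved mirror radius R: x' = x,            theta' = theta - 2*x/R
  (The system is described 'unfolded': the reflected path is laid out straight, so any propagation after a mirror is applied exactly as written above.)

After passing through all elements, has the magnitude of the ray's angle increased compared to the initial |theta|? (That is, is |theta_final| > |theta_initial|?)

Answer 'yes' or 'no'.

Answer: yes

Derivation:
Initial: x=6.0000 theta=0.5000
After 1 (propagate distance d=11): x=11.5000 theta=0.5000
After 2 (thin lens f=41): x=11.5000 theta=9/41 (≈0.2195)
After 3 (propagate distance d=40): x=1663/82 (≈20.2805) theta=9/41 (≈0.2195)
After 4 (thin lens f=50): x=1663/82 (≈20.2805) theta=-763/4100 (≈-0.1861)
After 5 (propagate distance d=11): x=74757/4100 (≈18.2334) theta=-763/4100 (≈-0.1861)
After 6 (thin lens f=38): x=74757/4100 (≈18.2334) theta=-103751/155800 (≈-0.6659)
After 7 (propagate distance d=30 (to screen)): x=-67941/38950 (≈-1.7443) theta=-103751/155800 (≈-0.6659)
|theta_initial|=0.5000 |theta_final|=103751/155800 (≈0.6659) -> increased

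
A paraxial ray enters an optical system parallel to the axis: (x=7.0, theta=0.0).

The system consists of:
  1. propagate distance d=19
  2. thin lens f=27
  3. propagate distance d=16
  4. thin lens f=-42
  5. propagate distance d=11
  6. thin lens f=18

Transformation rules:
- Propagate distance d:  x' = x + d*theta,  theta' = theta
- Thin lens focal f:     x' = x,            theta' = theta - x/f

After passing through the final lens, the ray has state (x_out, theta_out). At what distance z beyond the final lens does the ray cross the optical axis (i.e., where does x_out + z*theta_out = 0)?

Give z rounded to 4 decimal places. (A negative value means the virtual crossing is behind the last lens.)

Initial: x=7.0000 theta=0.0000
After 1 (propagate distance d=19): x=7.0000 theta=0.0000
After 2 (thin lens f=27): x=7.0000 theta=-7/27 (≈-0.2593)
After 3 (propagate distance d=16): x=77/27 (≈2.8519) theta=-7/27 (≈-0.2593)
After 4 (thin lens f=-42): x=77/27 (≈2.8519) theta=-31/162 (≈-0.1914)
After 5 (propagate distance d=11): x=121/162 (≈0.7469) theta=-31/162 (≈-0.1914)
After 6 (thin lens f=18): x=121/162 (≈0.7469) theta=-679/2916 (≈-0.2329)
z_focus = -x_out/theta_out = -(121/162)/(-679/2916) = 2178/679 ≈ 3.2077
Rounded to 4 decimal places: z = 3.2077

Answer: 3.2077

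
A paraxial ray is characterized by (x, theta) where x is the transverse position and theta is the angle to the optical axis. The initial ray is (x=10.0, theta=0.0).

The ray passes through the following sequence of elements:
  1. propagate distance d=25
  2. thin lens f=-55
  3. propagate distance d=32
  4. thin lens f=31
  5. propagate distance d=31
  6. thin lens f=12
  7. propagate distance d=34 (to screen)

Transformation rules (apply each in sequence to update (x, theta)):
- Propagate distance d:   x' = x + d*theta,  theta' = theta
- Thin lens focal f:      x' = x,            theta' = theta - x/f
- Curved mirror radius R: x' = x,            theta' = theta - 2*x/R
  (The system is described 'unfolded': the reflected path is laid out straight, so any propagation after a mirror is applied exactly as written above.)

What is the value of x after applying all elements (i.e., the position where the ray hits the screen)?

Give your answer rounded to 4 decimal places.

Initial: x=10.0000 theta=0.0000
After 1 (propagate distance d=25): x=10.0000 theta=0.0000
After 2 (thin lens f=-55): x=10.0000 theta=2/11 (≈0.1818)
After 3 (propagate distance d=32): x=174/11 (≈15.8182) theta=2/11 (≈0.1818)
After 4 (thin lens f=31): x=174/11 (≈15.8182) theta=-112/341 (≈-0.3284)
After 5 (propagate distance d=31): x=62/11 (≈5.6364) theta=-112/341 (≈-0.3284)
After 6 (thin lens f=12): x=62/11 (≈5.6364) theta=-1633/2046 (≈-0.7981)
After 7 (propagate distance d=34 (to screen)): x=-21995/1023 (≈-21.5005) theta=-1633/2046 (≈-0.7981)
Rounded to 4 decimal places: x = -21.5005

Answer: -21.5005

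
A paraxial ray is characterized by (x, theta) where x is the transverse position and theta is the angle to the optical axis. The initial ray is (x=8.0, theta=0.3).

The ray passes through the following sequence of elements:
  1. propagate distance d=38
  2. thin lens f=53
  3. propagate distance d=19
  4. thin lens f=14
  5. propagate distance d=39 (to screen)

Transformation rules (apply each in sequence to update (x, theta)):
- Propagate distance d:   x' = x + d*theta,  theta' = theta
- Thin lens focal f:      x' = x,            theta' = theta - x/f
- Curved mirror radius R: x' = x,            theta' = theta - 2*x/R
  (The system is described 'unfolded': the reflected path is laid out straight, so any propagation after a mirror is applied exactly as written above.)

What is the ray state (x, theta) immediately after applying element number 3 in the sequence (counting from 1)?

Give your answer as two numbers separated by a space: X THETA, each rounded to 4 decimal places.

Answer: 18.1453 -0.0660

Derivation:
Initial: x=8.0000 theta=0.3000
After 1 (propagate distance d=38): x=19.4000 theta=0.3000
After 2 (thin lens f=53): x=19.4000 theta=-7/106 (≈-0.0660)
After 3 (propagate distance d=19): x=9617/530 (≈18.1453) theta=-7/106 (≈-0.0660)
Rounded to 4 decimal places: x = 18.1453, theta = -0.0660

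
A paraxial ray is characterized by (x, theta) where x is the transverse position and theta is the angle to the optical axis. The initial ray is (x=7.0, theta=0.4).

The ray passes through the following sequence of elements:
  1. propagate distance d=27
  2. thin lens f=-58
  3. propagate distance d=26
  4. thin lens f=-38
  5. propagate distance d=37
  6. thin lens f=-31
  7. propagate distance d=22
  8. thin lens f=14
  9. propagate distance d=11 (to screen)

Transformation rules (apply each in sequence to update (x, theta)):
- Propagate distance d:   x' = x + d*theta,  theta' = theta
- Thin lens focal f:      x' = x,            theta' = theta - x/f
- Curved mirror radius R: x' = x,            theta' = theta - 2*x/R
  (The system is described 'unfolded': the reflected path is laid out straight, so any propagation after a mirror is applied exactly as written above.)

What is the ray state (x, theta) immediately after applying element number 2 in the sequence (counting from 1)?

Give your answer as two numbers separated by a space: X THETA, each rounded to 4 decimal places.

Answer: 17.8000 0.7069

Derivation:
Initial: x=7.0000 theta=0.4000
After 1 (propagate distance d=27): x=17.8000 theta=0.4000
After 2 (thin lens f=-58): x=17.8000 theta=41/58 (≈0.7069)
Rounded to 4 decimal places: x = 17.8000, theta = 0.7069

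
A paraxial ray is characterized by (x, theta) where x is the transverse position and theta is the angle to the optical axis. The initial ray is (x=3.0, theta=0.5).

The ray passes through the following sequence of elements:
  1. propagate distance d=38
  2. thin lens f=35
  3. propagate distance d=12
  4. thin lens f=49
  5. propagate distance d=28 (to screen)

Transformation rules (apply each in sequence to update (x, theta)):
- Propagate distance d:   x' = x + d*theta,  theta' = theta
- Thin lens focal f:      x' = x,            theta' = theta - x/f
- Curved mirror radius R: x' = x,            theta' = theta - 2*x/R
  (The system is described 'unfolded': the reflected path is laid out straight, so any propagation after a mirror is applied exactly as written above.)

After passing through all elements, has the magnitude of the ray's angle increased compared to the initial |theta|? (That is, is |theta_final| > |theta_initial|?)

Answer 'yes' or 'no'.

Answer: yes

Derivation:
Initial: x=3.0000 theta=0.5000
After 1 (propagate distance d=38): x=22.0000 theta=0.5000
After 2 (thin lens f=35): x=22.0000 theta=-9/70 (≈-0.1286)
After 3 (propagate distance d=12): x=716/35 (≈20.4571) theta=-9/70 (≈-0.1286)
After 4 (thin lens f=49): x=716/35 (≈20.4571) theta=-1873/3430 (≈-0.5461)
After 5 (propagate distance d=28 (to screen)): x=1266/245 (≈5.1673) theta=-1873/3430 (≈-0.5461)
|theta_initial|=0.5000 |theta_final|=1873/3430 (≈0.5461) -> increased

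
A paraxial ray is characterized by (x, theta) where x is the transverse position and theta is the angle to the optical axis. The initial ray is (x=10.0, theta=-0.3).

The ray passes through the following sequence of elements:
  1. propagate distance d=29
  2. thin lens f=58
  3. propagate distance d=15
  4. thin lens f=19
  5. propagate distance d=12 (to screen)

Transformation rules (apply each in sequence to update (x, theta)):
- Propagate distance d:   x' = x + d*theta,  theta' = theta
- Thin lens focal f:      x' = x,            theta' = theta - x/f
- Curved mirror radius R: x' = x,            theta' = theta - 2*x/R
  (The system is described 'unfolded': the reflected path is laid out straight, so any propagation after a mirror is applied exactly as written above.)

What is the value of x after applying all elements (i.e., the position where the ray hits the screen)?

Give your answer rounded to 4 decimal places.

Initial: x=10.0000 theta=-0.3000
After 1 (propagate distance d=29): x=1.3000 theta=-0.3000
After 2 (thin lens f=58): x=1.3000 theta=-187/580 (≈-0.3224)
After 3 (propagate distance d=15): x=-2051/580 (≈-3.5362) theta=-187/580 (≈-0.3224)
After 4 (thin lens f=19): x=-2051/580 (≈-3.5362) theta=-751/5510 (≈-0.1363)
After 5 (propagate distance d=12 (to screen)): x=-56993/11020 (≈-5.1718) theta=-751/5510 (≈-0.1363)
Rounded to 4 decimal places: x = -5.1718

Answer: -5.1718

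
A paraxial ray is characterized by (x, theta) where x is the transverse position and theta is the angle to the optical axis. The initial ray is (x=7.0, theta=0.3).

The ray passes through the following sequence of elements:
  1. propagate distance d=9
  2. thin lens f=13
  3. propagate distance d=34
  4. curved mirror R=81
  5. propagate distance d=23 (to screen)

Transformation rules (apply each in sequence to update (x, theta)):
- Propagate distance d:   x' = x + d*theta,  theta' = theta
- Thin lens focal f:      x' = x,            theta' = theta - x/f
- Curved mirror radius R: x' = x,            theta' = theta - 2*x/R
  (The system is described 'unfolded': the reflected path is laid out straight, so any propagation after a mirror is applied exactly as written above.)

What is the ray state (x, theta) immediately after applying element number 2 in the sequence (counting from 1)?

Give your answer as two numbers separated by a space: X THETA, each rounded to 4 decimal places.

Answer: 9.7000 -0.4462

Derivation:
Initial: x=7.0000 theta=0.3000
After 1 (propagate distance d=9): x=9.7000 theta=0.3000
After 2 (thin lens f=13): x=9.7000 theta=-29/65 (≈-0.4462)
Rounded to 4 decimal places: x = 9.7000, theta = -0.4462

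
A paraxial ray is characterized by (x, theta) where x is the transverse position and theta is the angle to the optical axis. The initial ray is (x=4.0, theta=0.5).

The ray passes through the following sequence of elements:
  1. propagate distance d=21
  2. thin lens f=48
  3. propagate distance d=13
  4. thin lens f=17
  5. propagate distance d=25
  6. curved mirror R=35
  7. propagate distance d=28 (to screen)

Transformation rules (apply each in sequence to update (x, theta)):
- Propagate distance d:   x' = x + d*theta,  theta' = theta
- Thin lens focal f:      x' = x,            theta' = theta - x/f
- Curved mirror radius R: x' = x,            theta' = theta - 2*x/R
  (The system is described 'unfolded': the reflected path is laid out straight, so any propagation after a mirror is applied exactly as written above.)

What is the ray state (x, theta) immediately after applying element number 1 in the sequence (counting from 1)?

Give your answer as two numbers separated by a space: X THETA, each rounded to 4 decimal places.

Initial: x=4.0000 theta=0.5000
After 1 (propagate distance d=21): x=14.5000 theta=0.5000
Rounded to 4 decimal places: x = 14.5000, theta = 0.5000

Answer: 14.5000 0.5000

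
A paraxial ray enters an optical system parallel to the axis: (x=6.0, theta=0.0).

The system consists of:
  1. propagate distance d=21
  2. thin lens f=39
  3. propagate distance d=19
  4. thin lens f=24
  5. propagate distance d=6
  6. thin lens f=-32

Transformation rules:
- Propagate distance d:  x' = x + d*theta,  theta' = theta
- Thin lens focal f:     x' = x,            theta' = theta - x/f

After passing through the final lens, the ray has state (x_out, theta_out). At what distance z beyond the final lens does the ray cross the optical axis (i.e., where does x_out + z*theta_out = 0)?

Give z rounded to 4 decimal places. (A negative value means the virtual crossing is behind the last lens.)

Initial: x=6.0000 theta=0.0000
After 1 (propagate distance d=21): x=6.0000 theta=0.0000
After 2 (thin lens f=39): x=6.0000 theta=-2/13 (≈-0.1538)
After 3 (propagate distance d=19): x=40/13 (≈3.0769) theta=-2/13 (≈-0.1538)
After 4 (thin lens f=24): x=40/13 (≈3.0769) theta=-11/39 (≈-0.2821)
After 5 (propagate distance d=6): x=18/13 (≈1.3846) theta=-11/39 (≈-0.2821)
After 6 (thin lens f=-32): x=18/13 (≈1.3846) theta=-149/624 (≈-0.2388)
z_focus = -x_out/theta_out = -(18/13)/(-149/624) = 864/149 ≈ 5.7987
Rounded to 4 decimal places: z = 5.7987

Answer: 5.7987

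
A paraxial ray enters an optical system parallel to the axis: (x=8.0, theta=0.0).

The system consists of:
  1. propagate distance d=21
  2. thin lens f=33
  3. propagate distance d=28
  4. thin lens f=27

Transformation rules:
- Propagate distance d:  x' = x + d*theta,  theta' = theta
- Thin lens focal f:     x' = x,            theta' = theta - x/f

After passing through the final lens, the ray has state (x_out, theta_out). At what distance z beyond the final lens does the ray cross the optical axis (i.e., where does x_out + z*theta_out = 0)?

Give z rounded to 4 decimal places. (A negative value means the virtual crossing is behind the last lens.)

Initial: x=8.0000 theta=0.0000
After 1 (propagate distance d=21): x=8.0000 theta=0.0000
After 2 (thin lens f=33): x=8.0000 theta=-8/33 (≈-0.2424)
After 3 (propagate distance d=28): x=40/33 (≈1.2121) theta=-8/33 (≈-0.2424)
After 4 (thin lens f=27): x=40/33 (≈1.2121) theta=-256/891 (≈-0.2873)
z_focus = -x_out/theta_out = -(40/33)/(-256/891) = 135/32 ≈ 4.2188
Rounded to 4 decimal places: z = 4.2188

Answer: 4.2188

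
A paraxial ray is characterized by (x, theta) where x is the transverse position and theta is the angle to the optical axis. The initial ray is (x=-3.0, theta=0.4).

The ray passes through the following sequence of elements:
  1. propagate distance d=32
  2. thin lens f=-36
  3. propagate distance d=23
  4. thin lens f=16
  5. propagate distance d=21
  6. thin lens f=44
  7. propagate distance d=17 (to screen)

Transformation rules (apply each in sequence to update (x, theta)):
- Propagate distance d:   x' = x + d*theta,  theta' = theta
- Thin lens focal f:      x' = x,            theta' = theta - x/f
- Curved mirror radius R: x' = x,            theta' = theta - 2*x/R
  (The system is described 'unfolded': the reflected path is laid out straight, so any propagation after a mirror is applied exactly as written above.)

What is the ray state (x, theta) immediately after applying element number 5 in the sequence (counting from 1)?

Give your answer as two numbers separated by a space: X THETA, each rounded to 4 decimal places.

Initial: x=-3.0000 theta=0.4000
After 1 (propagate distance d=32): x=9.8000 theta=0.4000
After 2 (thin lens f=-36): x=9.8000 theta=121/180 (≈0.6722)
After 3 (propagate distance d=23): x=4547/180 (≈25.2611) theta=121/180 (≈0.6722)
After 4 (thin lens f=16): x=4547/180 (≈25.2611) theta=-2611/2880 (≈-0.9066)
After 5 (propagate distance d=21): x=17921/2880 (≈6.2226) theta=-2611/2880 (≈-0.9066)
Rounded to 4 decimal places: x = 6.2226, theta = -0.9066

Answer: 6.2226 -0.9066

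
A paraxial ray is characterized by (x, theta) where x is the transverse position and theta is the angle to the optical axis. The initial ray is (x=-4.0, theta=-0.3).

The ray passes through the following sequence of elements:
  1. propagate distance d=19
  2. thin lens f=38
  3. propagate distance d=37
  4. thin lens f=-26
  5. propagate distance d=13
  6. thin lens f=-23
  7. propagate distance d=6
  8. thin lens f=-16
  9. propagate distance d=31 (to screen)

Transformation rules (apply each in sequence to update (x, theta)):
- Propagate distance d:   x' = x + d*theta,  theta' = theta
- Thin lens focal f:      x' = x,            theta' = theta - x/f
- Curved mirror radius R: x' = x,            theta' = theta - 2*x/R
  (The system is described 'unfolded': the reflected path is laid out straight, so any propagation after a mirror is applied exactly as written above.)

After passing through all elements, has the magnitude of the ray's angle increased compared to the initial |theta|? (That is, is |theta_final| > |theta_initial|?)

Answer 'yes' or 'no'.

Initial: x=-4.0000 theta=-0.3000
After 1 (propagate distance d=19): x=-9.7000 theta=-0.3000
After 2 (thin lens f=38): x=-9.7000 theta=-17/380 (≈-0.0447)
After 3 (propagate distance d=37): x=-863/76 (≈-11.3553) theta=-17/380 (≈-0.0447)
After 4 (thin lens f=-26): x=-863/76 (≈-11.3553) theta=-4757/9880 (≈-0.4815)
After 5 (propagate distance d=13): x=-13387/760 (≈-17.6145) theta=-4757/9880 (≈-0.4815)
After 6 (thin lens f=-23): x=-13387/760 (≈-17.6145) theta=-7459/5980 (≈-1.2473)
After 7 (propagate distance d=6): x=-1140673/45448 (≈-25.0984) theta=-7459/5980 (≈-1.2473)
After 8 (thin lens f=-16): x=-1140673/45448 (≈-25.0984) theta=-10238437/3635840 (≈-2.8160)
After 9 (propagate distance d=31 (to screen)): x=-408645387/3635840 (≈-112.3937) theta=-10238437/3635840 (≈-2.8160)
|theta_initial|=0.3000 |theta_final|=10238437/3635840 (≈2.8160) -> increased

Answer: yes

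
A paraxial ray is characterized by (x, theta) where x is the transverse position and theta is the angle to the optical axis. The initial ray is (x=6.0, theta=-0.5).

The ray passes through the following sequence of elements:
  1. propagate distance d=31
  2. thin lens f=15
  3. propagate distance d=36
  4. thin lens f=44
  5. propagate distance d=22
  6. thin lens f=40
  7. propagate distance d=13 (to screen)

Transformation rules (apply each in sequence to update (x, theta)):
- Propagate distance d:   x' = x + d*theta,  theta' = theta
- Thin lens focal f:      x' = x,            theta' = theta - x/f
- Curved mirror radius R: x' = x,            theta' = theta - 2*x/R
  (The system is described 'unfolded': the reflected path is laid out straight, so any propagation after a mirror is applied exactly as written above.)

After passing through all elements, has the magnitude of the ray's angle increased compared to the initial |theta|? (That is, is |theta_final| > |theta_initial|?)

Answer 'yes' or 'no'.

Initial: x=6.0000 theta=-0.5000
After 1 (propagate distance d=31): x=-9.5000 theta=-0.5000
After 2 (thin lens f=15): x=-9.5000 theta=2/15 (≈0.1333)
After 3 (propagate distance d=36): x=-4.7000 theta=2/15 (≈0.1333)
After 4 (thin lens f=44): x=-4.7000 theta=317/1320 (≈0.2402)
After 5 (propagate distance d=22): x=7/12 (≈0.5833) theta=317/1320 (≈0.2402)
After 6 (thin lens f=40): x=7/12 (≈0.5833) theta=397/1760 (≈0.2256)
After 7 (propagate distance d=13 (to screen)): x=18563/5280 (≈3.5157) theta=397/1760 (≈0.2256)
|theta_initial|=0.5000 |theta_final|=397/1760 (≈0.2256) -> not increased

Answer: no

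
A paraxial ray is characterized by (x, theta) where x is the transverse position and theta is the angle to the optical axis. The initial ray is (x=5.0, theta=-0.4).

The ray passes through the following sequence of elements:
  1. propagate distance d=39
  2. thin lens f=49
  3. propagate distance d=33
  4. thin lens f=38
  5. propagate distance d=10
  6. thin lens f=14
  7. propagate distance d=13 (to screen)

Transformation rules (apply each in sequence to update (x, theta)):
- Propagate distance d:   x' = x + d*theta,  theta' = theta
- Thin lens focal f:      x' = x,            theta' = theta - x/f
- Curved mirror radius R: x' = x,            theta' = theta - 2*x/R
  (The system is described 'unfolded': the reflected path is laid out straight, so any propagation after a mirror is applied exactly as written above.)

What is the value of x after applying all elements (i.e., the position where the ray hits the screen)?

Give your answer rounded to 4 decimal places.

Initial: x=5.0000 theta=-0.4000
After 1 (propagate distance d=39): x=-10.6000 theta=-0.4000
After 2 (thin lens f=49): x=-10.6000 theta=-9/49 (≈-0.1837)
After 3 (propagate distance d=33): x=-4082/245 (≈-16.6612) theta=-9/49 (≈-0.1837)
After 4 (thin lens f=38): x=-4082/245 (≈-16.6612) theta=1186/4655 (≈0.2548)
After 5 (propagate distance d=10): x=-65698/4655 (≈-14.1134) theta=1186/4655 (≈0.2548)
After 6 (thin lens f=14): x=-65698/4655 (≈-14.1134) theta=41151/32585 (≈1.2629)
After 7 (propagate distance d=13 (to screen)): x=75077/32585 (≈2.3040) theta=41151/32585 (≈1.2629)
Rounded to 4 decimal places: x = 2.3040

Answer: 2.3040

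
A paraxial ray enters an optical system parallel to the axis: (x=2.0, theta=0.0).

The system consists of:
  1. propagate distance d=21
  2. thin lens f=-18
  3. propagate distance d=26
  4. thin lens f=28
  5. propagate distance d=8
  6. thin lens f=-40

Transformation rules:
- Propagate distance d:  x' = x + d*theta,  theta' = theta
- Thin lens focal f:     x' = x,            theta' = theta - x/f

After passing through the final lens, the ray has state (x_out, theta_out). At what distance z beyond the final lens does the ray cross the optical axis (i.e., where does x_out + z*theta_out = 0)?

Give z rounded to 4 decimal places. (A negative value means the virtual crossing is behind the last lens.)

Answer: -95.1724

Derivation:
Initial: x=2.0000 theta=0.0000
After 1 (propagate distance d=21): x=2.0000 theta=0.0000
After 2 (thin lens f=-18): x=2.0000 theta=1/9 (≈0.1111)
After 3 (propagate distance d=26): x=44/9 (≈4.8889) theta=1/9 (≈0.1111)
After 4 (thin lens f=28): x=44/9 (≈4.8889) theta=-4/63 (≈-0.0635)
After 5 (propagate distance d=8): x=92/21 (≈4.3810) theta=-4/63 (≈-0.0635)
After 6 (thin lens f=-40): x=92/21 (≈4.3810) theta=29/630 (≈0.0460)
z_focus = -x_out/theta_out = -(92/21)/(29/630) = -2760/29 ≈ -95.1724
Rounded to 4 decimal places: z = -95.1724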